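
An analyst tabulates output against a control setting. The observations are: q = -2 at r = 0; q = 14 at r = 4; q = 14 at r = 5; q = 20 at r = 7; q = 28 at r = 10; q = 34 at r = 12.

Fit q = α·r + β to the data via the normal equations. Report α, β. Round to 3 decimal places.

Entries of XᵀX: Σr·r = 334, Σr = 38, Σ1 = 6.
For Xᵀq: Σr·q = 954, Σq = 108.
XᵀX·[α, β]ᵀ = Xᵀq becomes [[334, 38]; [38, 6]]·[α, β]ᵀ = [954, 108]ᵀ.
det = 334·6 − 38² = 560.
α = (954·6 − 38·108)/560 = 81/28; β = (334·108 − 38·954)/560 = -9/28.

α = 2.893, β = -0.321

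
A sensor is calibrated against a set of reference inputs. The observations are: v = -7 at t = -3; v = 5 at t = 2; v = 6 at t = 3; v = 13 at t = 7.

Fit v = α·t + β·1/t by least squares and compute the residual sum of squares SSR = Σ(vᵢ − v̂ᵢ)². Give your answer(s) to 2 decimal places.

AᵀA·[α, β]ᵀ = Aᵀv reads: 71·α + 4·β = 140;  4·α + (869/1764)·β = 365/42.
Δ = 71·(869/1764) − 4² = 33475/1764.
α = (140·(869/1764) − 4·(365/42))/(33475/1764) = 12068/6695; β = (71·(365/42) − 4·140)/(33475/1764) = 20118/6695.
Residuals: -791/1339, -144/1339, -548/1339, -63/1339; SSR = 710/1339.

SSR = 0.53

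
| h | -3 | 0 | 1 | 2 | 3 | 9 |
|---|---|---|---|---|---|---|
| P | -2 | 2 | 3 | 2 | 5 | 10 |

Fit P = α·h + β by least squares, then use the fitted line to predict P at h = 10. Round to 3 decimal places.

With design matrix M, MᵀM = [[104, 12]; [12, 6]] and MᵀP = [118, 20]ᵀ.
Eliminating β: 6·(row 1) − 12·(row 2) gives 480·α = 6·118 − 12·20 = 468, so α = 39/40.
Then β = (20 − 12·(39/40))/6 = 83/60.
At h = 10: P̂ = (39/40)·(10) + (83/60)·(1) = 167/15.

P̂ = 11.133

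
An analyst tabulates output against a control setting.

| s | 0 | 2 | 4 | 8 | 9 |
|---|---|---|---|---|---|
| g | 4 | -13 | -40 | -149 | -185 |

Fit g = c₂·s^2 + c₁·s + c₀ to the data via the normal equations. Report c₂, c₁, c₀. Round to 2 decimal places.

Forming XᵀX = [[10929, 1313, 165]; [1313, 165, 23]; [165, 23, 5]] and Xᵀg = [-25213, -3043, -383]ᵀ gives XᵀX·[c₂, c₁, c₀]ᵀ = Xᵀg.
Inverting the 3×3 Gram matrix, [c₂, c₁, c₀]ᵀ = [-43245/22171, -75131/22171, 74389/22171]ᵀ.

c₂ = -1.95, c₁ = -3.39, c₀ = 3.36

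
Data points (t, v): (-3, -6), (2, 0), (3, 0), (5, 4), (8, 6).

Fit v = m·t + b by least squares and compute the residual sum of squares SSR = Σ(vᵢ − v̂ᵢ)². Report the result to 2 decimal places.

SSR = 1.83

Compute the Gram sums: Σt·t = 111, Σt = 15, Σ1 = 5.
And Σt·v = 86, Σv = 4.
AᵀA·[m, b]ᵀ = Aᵀv becomes [[111, 15]; [15, 5]]·[m, b]ᵀ = [86, 4]ᵀ.
det = 111·5 − 15² = 330.
m = (86·5 − 15·4)/330 = 37/33; b = (111·4 − 15·86)/330 = -141/55.
Residuals: -4/55, 53/165, -4/5, 158/165, -67/165; SSR = 302/165.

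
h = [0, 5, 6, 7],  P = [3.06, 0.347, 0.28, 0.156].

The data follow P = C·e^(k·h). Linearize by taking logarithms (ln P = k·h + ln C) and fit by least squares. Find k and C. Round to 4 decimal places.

Taking logs, ln P = k·h + ln C, so regress ln P on h.
Σh = 18.0000, Σ(h)² = 110.0000, Σln P = -3.0709, Σh·ln P = -25.9352.
Equations: 110.0000·k + 18.0000·ln C = -25.9352;  18.0000·k + 4·ln C = -3.0709.
Δ = 110.0000·4 − (18.0000)² = 116.0000; k = (-25.9352·4 − 18.0000·-3.0709)/116.0000 = -0.41780, ln C = (110.0000·-3.0709 − 18.0000·-25.9352)/116.0000 = 1.11239, so C = exp(1.11239) = 3.04163.

k = -0.4178, C = 3.0416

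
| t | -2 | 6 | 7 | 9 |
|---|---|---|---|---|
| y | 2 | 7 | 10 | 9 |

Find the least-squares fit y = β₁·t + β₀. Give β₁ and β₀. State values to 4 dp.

Normal-equation sums: Σt·t = 170, Σt = 20, Σ1 = 4.
Moment sums: Σt·y = 189, Σy = 28.
det = 170·4 − 20² = 280.
β₁ = (189·4 − 20·28)/280 = 7/10; β₀ = (170·28 − 20·189)/280 = 7/2.

β₁ = 0.7000, β₀ = 3.5000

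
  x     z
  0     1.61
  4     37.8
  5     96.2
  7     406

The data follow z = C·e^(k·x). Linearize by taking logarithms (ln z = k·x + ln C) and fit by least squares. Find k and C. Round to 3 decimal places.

Linearized form: ln z = k·x + ln C. From the 4 transformed points,
Σx = 16.0000, Σ(x)² = 90.0000, Σln z = 14.6813, Σx·ln z = 79.4059.
Equations: 90.0000·k + 16.0000·ln C = 79.4059;  16.0000·k + 4·ln C = 14.6813.
Δ = 90.0000·4 − (16.0000)² = 104.0000; k = (79.4059·4 − 16.0000·14.6813)/104.0000 = 0.79541, ln C = (90.0000·14.6813 − 16.0000·79.4059)/104.0000 = 0.48871, so C = exp(0.48871) = 1.63021.

k = 0.795, C = 1.630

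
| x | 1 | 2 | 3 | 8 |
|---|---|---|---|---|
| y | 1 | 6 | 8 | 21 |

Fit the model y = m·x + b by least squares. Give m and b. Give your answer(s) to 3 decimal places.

With design matrix M, MᵀM = [[78, 14]; [14, 4]] and Mᵀy = [205, 36]ᵀ.
Eliminating b: 4·(row 1) − 14·(row 2) gives 116·m = 4·205 − 14·36 = 316, so m = 79/29.
Then b = (36 − 14·(79/29))/4 = -31/58.

m = 2.724, b = -0.534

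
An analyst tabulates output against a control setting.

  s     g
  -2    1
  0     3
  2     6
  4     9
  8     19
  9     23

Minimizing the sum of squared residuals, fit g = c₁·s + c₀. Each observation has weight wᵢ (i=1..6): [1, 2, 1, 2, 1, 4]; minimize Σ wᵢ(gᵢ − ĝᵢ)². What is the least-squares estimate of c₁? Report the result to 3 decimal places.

Compute the Gram sums: Σwᵢ·s·s = 428, Σwᵢ·s = 52, Σwᵢ·1 = 11.
And Σwᵢ·s·g = 1062, Σwᵢ·g = 142.
So XᵀWX·[c₁, c₀]ᵀ = XᵀWg: [[428, 52]; [52, 11]]·[c₁, c₀]ᵀ = [1062, 142]ᵀ.
Determinant 428·11 − 52² = 2004.
c₁ = (1062·11 − 52·142)/2004 = 2149/1002; c₀ = (428·142 − 52·1062)/2004 = 1388/501.

c₁ = 2.145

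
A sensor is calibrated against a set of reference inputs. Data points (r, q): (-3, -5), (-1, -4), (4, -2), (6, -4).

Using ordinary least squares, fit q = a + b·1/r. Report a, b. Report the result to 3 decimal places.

Setting ∂/∂a … = 0 gives: 4·a + (-11/12)·b = -15;  (-11/12)·a + (173/144)·b = 9/2.
Δ = 4·(173/144) − (-11/12)² = 571/144.
a = ((-15)·(173/144) − (-11/12)·(9/2))/(571/144) = -2001/571; b = (4·(9/2) − (-11/12)·(-15))/(571/144) = 612/571.

a = -3.504, b = 1.072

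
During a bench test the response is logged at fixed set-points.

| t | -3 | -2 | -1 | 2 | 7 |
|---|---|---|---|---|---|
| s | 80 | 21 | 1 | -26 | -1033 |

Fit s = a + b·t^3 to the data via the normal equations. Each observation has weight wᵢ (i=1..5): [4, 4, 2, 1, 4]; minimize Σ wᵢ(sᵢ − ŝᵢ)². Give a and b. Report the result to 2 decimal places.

The normal equations are: 15·a + 1238·b = -3752;  1238·a + 473834·b = -1426798.
(Σwᵢ·1 = 15, Σwᵢ·t^3 = 1238, Σwᵢ·t^3·t^3 = 473834, Σwᵢ·s = -3752, Σwᵢ·t^3·s = -1426798.)
Δ = 15·473834 − 1238² = 5574866.
a = ((-3752)·473834 − 1238·(-1426798))/5574866 = -5724622/2787433; b = (15·(-1426798) − 1238·(-3752))/5574866 = -8378497/2787433.

a = -2.05, b = -3.01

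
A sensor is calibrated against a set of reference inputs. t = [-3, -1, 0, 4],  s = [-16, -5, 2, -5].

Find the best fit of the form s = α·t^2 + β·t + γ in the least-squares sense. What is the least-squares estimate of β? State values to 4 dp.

β = 2.6485

The normal equations are: 338·α + 36·β + 26·γ = -229;  36·α + 26·β + 0·γ = 33;  26·α + 0·β + 4·γ = -24.
(Σt^2·t^2 = 338, Σt^2·t = 36, Σt^2 = 26, Σt·t = 26, Σt = 0, Σ1 = 4, Σt^2·s = -229, Σt·s = 33, Σs = -24.)
Solving the 3×3 system (Gaussian elimination) gives α = -1543/1549, β = 8205/3098, γ = 1471/3098.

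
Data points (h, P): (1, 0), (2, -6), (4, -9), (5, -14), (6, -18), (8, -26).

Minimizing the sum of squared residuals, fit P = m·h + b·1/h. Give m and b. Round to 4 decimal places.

Sums needed: Σh·h = 146, Σh·1/h = 6, Σ1/h·1/h = 20101/14400.
And Σh·P = -434, Σ1/h·P = -143/10.
AᵀA·[m, b]ᵀ = AᵀP becomes [[146, 6]; [6, 20101/14400]]·[m, b]ᵀ = [-434, -143/10]ᵀ.
Determinant 146·(20101/14400) − 6² = 1208173/7200.
m = ((-434)·(20101/14400) − 6·(-143/10))/(1208173/7200) = -3744157/1208173; b = (146·(-143/10) − 6·(-434))/(1208173/7200) = 3716640/1208173.

m = -3.0990, b = 3.0762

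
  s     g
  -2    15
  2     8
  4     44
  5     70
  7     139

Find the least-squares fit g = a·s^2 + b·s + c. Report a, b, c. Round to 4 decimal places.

The normal equations are: 3314·a + 532·b + 98·c = 9357;  532·a + 98·b + 16·c = 1485;  98·a + 16·b + 5·c = 276.
Inverting the 3×3 Gram matrix, [a, b, c]ᵀ = [67/22, -387/286, -23/143]ᵀ.

a = 3.0455, b = -1.3531, c = -0.1608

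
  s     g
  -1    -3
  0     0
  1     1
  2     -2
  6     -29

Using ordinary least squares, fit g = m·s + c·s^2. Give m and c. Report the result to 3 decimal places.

m = 1.488, c = -1.056

The normal equations are: 42·m + 224·c = -174;  224·m + 1314·c = -1054.
(Σs·s = 42, Σs·s^2 = 224, Σs^2·s^2 = 1314, Σs·g = -174, Σs^2·g = -1054.)
Eliminating c: 1314·(row 1) − 224·(row 2) gives 5012·m = 1314·(-174) − 224·(-1054) = 7460, so m = 1865/1253.
Then c = ((-1054) − 224·(1865/1253))/1314 = -189/179.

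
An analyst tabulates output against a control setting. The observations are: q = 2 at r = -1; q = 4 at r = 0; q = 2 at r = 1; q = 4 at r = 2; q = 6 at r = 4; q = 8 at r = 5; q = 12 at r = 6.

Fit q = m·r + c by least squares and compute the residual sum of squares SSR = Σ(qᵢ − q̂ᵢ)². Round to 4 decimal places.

The normal system AᵀA·[m, c]ᵀ = Aᵀq is [[83, 17]; [17, 7]]·[m, c]ᵀ = [144, 38]ᵀ.
Determinant 83·7 − 17² = 292.
m = (144·7 − 17·38)/292 = 181/146; c = (83·38 − 17·144)/292 = 353/146.
Residuals: 60/73, 231/146, -121/73, -131/146, -201/146, -45/73, 313/146; SSR = 993/73.

SSR = 13.6027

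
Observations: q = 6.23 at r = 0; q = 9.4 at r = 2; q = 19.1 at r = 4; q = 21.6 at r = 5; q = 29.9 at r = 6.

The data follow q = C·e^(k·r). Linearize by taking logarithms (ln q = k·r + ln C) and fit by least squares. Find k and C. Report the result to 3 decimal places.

With ln qᵢ as the transformed response and rᵢ as the regressor:
Sums: Σr = 17.0000, Σ(r)² = 81.0000, Σln q = 13.4903, Σr·ln q = 52.0308.
Normal system: [[81.0000, 17.0000]; [17.0000, 5]]·[k, ln C]ᵀ = [52.0308, 13.4903]ᵀ.
Solving (det = 116.0000): k = 0.26568, ln C = 1.79477, so C = exp(1.79477) = 6.01807.

k = 0.266, C = 6.018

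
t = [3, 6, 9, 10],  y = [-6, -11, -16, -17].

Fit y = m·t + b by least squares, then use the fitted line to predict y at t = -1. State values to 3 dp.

XᵀX·[m, b]ᵀ = Xᵀy reads: 226·m + 28·b = -398;  28·m + 4·b = -50.
(Σt·t = 226, Σt = 28, Σ1 = 4, Σt·y = -398, Σy = -50.)
Eliminating b: 4·(row 1) − 28·(row 2) gives 120·m = 4·(-398) − 28·(-50) = -192, so m = -8/5.
Then b = ((-50) − 28·(-8/5))/4 = -13/10.
At t = -1: ŷ = (-8/5)·(-1) + (-13/10)·(1) = 3/10.

ŷ = 0.300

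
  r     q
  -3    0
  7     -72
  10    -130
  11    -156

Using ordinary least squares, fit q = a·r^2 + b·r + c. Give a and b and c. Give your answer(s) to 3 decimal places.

The normal equations are: 27123·a + 2647·b + 279·c = -35404;  2647·a + 279·b + 25·c = -3520;  279·a + 25·b + 4·c = -358.
Row-reducing yields a = -61147/62371, b = -201709/62371, c = -56520/62371.

a = -0.980, b = -3.234, c = -0.906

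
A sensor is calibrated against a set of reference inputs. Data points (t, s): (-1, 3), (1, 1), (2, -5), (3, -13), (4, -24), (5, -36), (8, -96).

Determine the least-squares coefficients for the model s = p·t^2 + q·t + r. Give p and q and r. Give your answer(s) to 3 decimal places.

Compute the Gram sums: Σt^2·t^2 = 5076, Σt^2·t = 736, Σt^2 = 120, Σt·t = 120, Σt = 22, Σ1 = 7.
For Aᵀs: Σt^2·s = -7561, Σt·s = -1095, Σs = -170.
AᵀA·[p, q, r]ᵀ = Aᵀs becomes [[5076, 736, 120]; [736, 120, 22]; [120, 22, 7]]·[p, q, r]ᵀ = [-7561, -1095, -170]ᵀ.
Solving the 3×3 system (Gaussian elimination) gives p = -61429/43316, q = -44117/43316, r = 9983/3094.

p = -1.418, q = -1.018, r = 3.227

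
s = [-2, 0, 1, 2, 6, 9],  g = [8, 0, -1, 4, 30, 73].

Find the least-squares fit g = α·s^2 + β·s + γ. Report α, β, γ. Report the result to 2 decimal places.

α = 1.04, β = -1.33, γ = 0.69

The normal system AᵀA·[α, β, γ]ᵀ = Aᵀg is [[7890, 946, 126]; [946, 126, 16]; [126, 16, 6]]·[α, β, γ]ᵀ = [7040, 828, 114]ᵀ.
Row-reducing yields α = 10129/9735, β = -21551/16225, γ = 33688/48675.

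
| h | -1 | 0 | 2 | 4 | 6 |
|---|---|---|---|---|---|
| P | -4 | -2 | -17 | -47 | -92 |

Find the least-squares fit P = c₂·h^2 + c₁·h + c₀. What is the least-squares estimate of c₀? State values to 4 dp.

c₀ = -3.5119

With design matrix M, MᵀM = [[1569, 287, 57]; [287, 57, 11]; [57, 11, 5]] and MᵀP = [-4136, -770, -162]ᵀ.
Inverting the 3×3 Gram matrix, [c₂, c₁, c₀]ᵀ = [-5155/2522, -3202/1261, -8857/2522]ᵀ.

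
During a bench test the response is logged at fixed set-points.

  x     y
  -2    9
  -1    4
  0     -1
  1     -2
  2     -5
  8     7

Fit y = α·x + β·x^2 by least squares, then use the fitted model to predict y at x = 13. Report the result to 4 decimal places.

Normal-equation sums: Σx·x = 74, Σx·x^2 = 512, Σx^2·x^2 = 4130.
Right-hand side: Σx·y = 22, Σx^2·y = 466.
Normal equations: [[74, 512]; [512, 4130]]·[α, β]ᵀ = [22, 466]ᵀ.
Determinant 74·4130 − 512² = 43476.
α = (22·4130 − 512·466)/43476 = -12311/3623; β = (74·466 − 512·22)/43476 = 1935/3623.
At x = 13: ŷ = (-12311/3623)·(13) + (1935/3623)·(169) = 166972/3623.

ŷ = 46.0867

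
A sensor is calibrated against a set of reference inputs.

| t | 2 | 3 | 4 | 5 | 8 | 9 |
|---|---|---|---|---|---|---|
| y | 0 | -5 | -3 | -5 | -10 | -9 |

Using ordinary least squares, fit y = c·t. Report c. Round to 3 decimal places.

c = -1.070

Forming AᵀA = [[199]] and Aᵀy = [-213]ᵀ gives AᵀA·[c]ᵀ = Aᵀy.
c = (-213)/199 = -1.07035.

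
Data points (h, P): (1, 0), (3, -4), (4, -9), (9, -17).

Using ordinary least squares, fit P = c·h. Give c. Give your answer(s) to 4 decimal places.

c = -1.8785

XᵀX·[c]ᵀ = XᵀP reads: 107·c = -201.
Hence c = -201 / 107 ≈ -1.8785.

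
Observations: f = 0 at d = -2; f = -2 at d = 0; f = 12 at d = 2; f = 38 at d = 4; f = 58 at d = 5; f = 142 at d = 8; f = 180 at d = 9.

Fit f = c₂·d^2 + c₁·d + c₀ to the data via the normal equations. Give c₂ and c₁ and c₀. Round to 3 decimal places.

c₂ = 1.972, c₁ = 2.394, c₀ = -2.404

From the data, Σd^2·d^2 = 11570, Σd^2·d = 1430, Σd^2 = 194, Σd·d = 194, Σd = 26, Σ1 = 7.
Moment sums: Σd^2·f = 25774, Σd·f = 3222, Σf = 428.
Normal equations: [[11570, 1430, 194]; [1430, 194, 26]; [194, 26, 7]]·[c₂, c₁, c₀]ᵀ = [25774, 3222, 428]ᵀ.
Row-reducing yields c₂ = 24683/12516, c₁ = 29959/12516, c₀ = -2507/1043.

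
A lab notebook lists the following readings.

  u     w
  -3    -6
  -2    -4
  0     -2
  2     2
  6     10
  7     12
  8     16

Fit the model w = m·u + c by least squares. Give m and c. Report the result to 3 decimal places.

Sums needed: Σu·u = 166, Σu = 18, Σ1 = 7.
Moment sums: Σu·w = 302, Σw = 28.
Normal equations: [[166, 18]; [18, 7]]·[m, c]ᵀ = [302, 28]ᵀ.
Eliminating c: 7·(row 1) − 18·(row 2) gives 838·m = 7·302 − 18·28 = 1610, so m = 805/419.
Then c = (28 − 18·(805/419))/7 = -394/419.

m = 1.921, c = -0.940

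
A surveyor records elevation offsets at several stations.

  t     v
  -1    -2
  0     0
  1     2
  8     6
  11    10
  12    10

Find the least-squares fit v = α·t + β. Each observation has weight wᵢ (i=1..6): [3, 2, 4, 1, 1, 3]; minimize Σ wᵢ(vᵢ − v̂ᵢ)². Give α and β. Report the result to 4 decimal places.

α = 0.8500, β = 0.0286

Compute the Gram sums: Σwᵢ·t·t = 624, Σwᵢ·t = 56, Σwᵢ·1 = 14.
Moment sums: Σwᵢ·t·v = 532, Σwᵢ·v = 48.
det = 624·14 − 56² = 5600.
α = (532·14 − 56·48)/5600 = 17/20; β = (624·48 − 56·532)/5600 = 1/35.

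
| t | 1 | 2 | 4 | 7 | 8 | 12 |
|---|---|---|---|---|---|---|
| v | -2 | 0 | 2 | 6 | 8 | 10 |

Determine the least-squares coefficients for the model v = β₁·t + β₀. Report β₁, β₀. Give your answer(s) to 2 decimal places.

Normal-equation sums: Σt·t = 278, Σt = 34, Σ1 = 6.
Moment sums: Σt·v = 232, Σv = 24.
So XᵀX·[β₁, β₀]ᵀ = Xᵀv: [[278, 34]; [34, 6]]·[β₁, β₀]ᵀ = [232, 24]ᵀ.
Determinant 278·6 − 34² = 512.
β₁ = (232·6 − 34·24)/512 = 9/8; β₀ = (278·24 − 34·232)/512 = -19/8.

β₁ = 1.13, β₀ = -2.38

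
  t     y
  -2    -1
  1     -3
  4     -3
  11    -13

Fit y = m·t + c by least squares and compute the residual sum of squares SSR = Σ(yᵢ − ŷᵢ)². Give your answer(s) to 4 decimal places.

The normal system XᵀX·[m, c]ᵀ = Xᵀy is [[142, 14]; [14, 4]]·[m, c]ᵀ = [-156, -20]ᵀ.
Δ = 142·4 − 14² = 372.
m = ((-156)·4 − 14·(-20))/372 = -86/93; c = (142·(-20) − 14·(-156))/372 = -164/93.
Residuals: -101/93, -29/93, 229/93, -33/31; SSR = 788/93.

SSR = 8.4731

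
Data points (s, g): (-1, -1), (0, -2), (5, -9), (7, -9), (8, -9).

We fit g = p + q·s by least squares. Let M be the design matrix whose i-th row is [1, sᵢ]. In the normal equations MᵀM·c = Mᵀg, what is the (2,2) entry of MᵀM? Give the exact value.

139

Row 2 ↔ basis s, column 2 ↔ basis s, so (MᵀM)_{2,2} = Σᵢ (s)·(s) = (-1)·(-1) + (0)·(0) + (5)·(5) + (7)·(7) + (8)·(8) = 139.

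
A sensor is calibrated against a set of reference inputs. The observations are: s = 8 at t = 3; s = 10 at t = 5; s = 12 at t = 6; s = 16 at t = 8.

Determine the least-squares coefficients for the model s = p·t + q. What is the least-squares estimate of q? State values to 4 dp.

The normal system AᵀA·[p, q]ᵀ = Aᵀs is [[134, 22]; [22, 4]]·[p, q]ᵀ = [274, 46]ᵀ.
Determinant 134·4 − 22² = 52.
p = (274·4 − 22·46)/52 = 21/13; q = (134·46 − 22·274)/52 = 34/13.

q = 2.6154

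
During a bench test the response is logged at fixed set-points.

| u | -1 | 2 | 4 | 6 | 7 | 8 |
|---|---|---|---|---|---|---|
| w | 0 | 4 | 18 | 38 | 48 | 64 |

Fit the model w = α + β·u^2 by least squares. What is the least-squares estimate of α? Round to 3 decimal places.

α = 0.357

Normal-equation sums: Σ1 = 6, Σu^2 = 170, Σu^2·u^2 = 8066.
For Mᵀw: Σw = 172, Σu^2·w = 8120.
MᵀM·[α, β]ᵀ = Mᵀw becomes [[6, 170]; [170, 8066]]·[α, β]ᵀ = [172, 8120]ᵀ.
Determinant 6·8066 − 170² = 19496.
α = (172·8066 − 170·8120)/19496 = 869/2437; β = (6·8120 − 170·172)/19496 = 2435/2437.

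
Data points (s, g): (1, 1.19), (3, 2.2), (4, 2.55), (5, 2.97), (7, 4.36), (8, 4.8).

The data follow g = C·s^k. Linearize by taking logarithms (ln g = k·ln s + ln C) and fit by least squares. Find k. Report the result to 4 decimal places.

k = 0.6635

Linearized form: ln g = k·ln s + ln C. From the 6 transformed points,
Over the data: Σln s = 8.1197, Σ(ln s)² = 13.8297, Σln g = 6.0282, Σln s·ln g = 10.0430.
Normal system: [[13.8297, 8.1197]; [8.1197, 6]]·[k, ln C]ᵀ = [10.0430, 6.0282]ᵀ.
Slope k = (n·Σln s·ln g − Σln s·Σln g)/(n·Σ(ln s)² − (Σln s)²) = (6·10.0430 − 8.1197·6.0282)/17.0487 = 0.66347; ln C = (Σln g − k·Σln s)/n = 0.10682.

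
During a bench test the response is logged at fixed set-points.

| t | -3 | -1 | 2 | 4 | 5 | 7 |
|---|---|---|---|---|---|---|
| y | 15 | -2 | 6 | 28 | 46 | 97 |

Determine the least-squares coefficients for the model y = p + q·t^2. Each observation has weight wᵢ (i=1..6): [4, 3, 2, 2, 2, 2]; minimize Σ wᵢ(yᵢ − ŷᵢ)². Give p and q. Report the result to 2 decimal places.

p = -3.65, q = 2.04

Compute the Gram sums: Σwᵢ·1 = 15, Σwᵢ·t^2 = 227, Σwᵢ·t^2·t^2 = 6923.
Right-hand side: Σwᵢ·y = 408, Σwᵢ·t^2·y = 13284.
Normal equations: [[15, 227]; [227, 6923]]·[p, q]ᵀ = [408, 13284]ᵀ.
Determinant 15·6923 − 227² = 52316.
p = (408·6923 − 227·13284)/52316 = -47721/13079; q = (15·13284 − 227·408)/52316 = 26661/13079.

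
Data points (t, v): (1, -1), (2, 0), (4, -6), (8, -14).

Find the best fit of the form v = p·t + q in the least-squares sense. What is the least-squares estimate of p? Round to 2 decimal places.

Compute the Gram sums: Σt·t = 85, Σt = 15, Σ1 = 4.
Right-hand side: Σt·v = -137, Σv = -21.
XᵀX·[p, q]ᵀ = Xᵀv becomes [[85, 15]; [15, 4]]·[p, q]ᵀ = [-137, -21]ᵀ.
det = 85·4 − 15² = 115.
p = ((-137)·4 − 15·(-21))/115 = -233/115; q = (85·(-21) − 15·(-137))/115 = 54/23.

p = -2.03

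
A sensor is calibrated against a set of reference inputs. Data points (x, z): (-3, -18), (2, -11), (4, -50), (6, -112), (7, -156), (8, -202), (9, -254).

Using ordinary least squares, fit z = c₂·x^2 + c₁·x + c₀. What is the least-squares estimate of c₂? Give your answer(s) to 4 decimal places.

Forming AᵀA = [[14707, 1845, 259]; [1845, 259, 33]; [259, 33, 7]] and Aᵀz = [-46184, -5834, -803]ᵀ gives AᵀA·[c₂, c₁, c₀]ᵀ = Aᵀz.
Solving the 3×3 system (Gaussian elimination) gives c₂ = -248243/82012, c₁ = -18083/11716, c₀ = 186891/41006.

c₂ = -3.0269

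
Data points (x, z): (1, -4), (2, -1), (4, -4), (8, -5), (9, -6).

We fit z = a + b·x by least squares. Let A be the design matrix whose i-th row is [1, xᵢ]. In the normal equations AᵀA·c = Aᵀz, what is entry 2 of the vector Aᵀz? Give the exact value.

-116

Entry 2 ↔ basis x, so (Aᵀz)_{2} = Σᵢ (x)·zᵢ = (1)·(-4) + (2)·(-1) + (4)·(-4) + (8)·(-5) + (9)·(-6) = -116.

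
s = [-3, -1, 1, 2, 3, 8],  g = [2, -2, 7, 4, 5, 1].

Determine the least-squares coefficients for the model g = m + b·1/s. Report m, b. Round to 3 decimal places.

The normal equations are: 6·m + (5/8)·b = 17;  (5/8)·m + (1433/576)·b = 97/8.
Determinant 6·(1433/576) − (5/8)² = 2791/192.
m = (17·(1433/576) − (5/8)·(97/8))/(2791/192) = 19996/8373; b = (6·(97/8) − (5/8)·17)/(2791/192) = 11928/2791.

m = 2.388, b = 4.274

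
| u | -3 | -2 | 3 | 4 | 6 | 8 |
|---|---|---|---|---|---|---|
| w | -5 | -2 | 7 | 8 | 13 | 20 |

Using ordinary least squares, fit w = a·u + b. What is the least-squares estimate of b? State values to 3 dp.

From the data, Σu·u = 138, Σu = 16, Σ1 = 6.
Right-hand side: Σu·w = 310, Σw = 41.
MᵀM·[a, b]ᵀ = Mᵀw becomes [[138, 16]; [16, 6]]·[a, b]ᵀ = [310, 41]ᵀ.
Eliminating b: 6·(row 1) − 16·(row 2) gives 572·a = 6·310 − 16·41 = 1204, so a = 301/143.
Then b = (41 − 16·(301/143))/6 = 349/286.

b = 1.220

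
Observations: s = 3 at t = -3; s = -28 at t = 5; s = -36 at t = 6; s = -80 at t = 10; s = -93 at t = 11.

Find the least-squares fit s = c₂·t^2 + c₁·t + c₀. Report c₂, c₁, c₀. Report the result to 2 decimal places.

c₂ = -0.50, c₁ = -2.85, c₀ = -1.04

The normal equations are: 26643·c₂ + 2645·c₁ + 291·c₀ = -21222;  2645·c₂ + 291·c₁ + 29·c₀ = -2188;  291·c₂ + 29·c₁ + 5·c₀ = -234.
Solving the 3×3 system (Gaussian elimination) gives c₂ = -173039/344704, c₁ = -983283/344704, c₀ = -89559/86176.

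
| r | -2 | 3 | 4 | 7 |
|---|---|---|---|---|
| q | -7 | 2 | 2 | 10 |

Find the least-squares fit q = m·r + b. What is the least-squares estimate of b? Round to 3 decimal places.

b = -3.750

Forming XᵀX = [[78, 12]; [12, 4]] and Xᵀq = [98, 7]ᵀ gives XᵀX·[m, b]ᵀ = Xᵀq.
Eliminating b: 4·(row 1) − 12·(row 2) gives 168·m = 4·98 − 12·7 = 308, so m = 11/6.
Then b = (7 − 12·(11/6))/4 = -15/4.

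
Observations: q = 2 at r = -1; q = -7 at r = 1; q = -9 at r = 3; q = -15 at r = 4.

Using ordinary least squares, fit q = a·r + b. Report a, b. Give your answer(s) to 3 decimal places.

a = -3.068, b = -1.881

The normal system XᵀX·[a, b]ᵀ = Xᵀq is [[27, 7]; [7, 4]]·[a, b]ᵀ = [-96, -29]ᵀ.
Eliminating b: 4·(row 1) − 7·(row 2) gives 59·a = 4·(-96) − 7·(-29) = -181, so a = -181/59.
Then b = ((-29) − 7·(-181/59))/4 = -111/59.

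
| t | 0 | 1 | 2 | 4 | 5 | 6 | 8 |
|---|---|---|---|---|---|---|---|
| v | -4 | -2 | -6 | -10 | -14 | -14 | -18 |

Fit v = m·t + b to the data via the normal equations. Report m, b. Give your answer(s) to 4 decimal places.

Sums needed: Σt·t = 146, Σt = 26, Σ1 = 7.
Right-hand side: Σt·v = -352, Σv = -68.
Normal equations: [[146, 26]; [26, 7]]·[m, b]ᵀ = [-352, -68]ᵀ.
Determinant 146·7 − 26² = 346.
m = ((-352)·7 − 26·(-68))/346 = -348/173; b = (146·(-68) − 26·(-352))/346 = -388/173.

m = -2.0116, b = -2.2428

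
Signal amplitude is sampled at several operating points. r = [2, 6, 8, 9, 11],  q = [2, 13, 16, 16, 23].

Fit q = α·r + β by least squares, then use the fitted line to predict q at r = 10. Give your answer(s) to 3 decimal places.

The normal system AᵀA·[α, β]ᵀ = Aᵀq is [[306, 36]; [36, 5]]·[α, β]ᵀ = [607, 70]ᵀ.
Eliminating β: 5·(row 1) − 36·(row 2) gives 234·α = 5·607 − 36·70 = 515, so α = 515/234.
Then β = (70 − 36·(515/234))/5 = -24/13.
At r = 10: q̂ = (515/234)·(10) + (-24/13)·(1) = 2359/117.

q̂ = 20.162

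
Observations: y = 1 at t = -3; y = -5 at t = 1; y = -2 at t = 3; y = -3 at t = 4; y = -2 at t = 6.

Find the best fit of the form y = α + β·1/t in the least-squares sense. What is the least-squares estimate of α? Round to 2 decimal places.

α = -0.97

From the data, Σ1 = 5, Σ1/t = 17/12, Σ1/t·1/t = 21/16.
Right-hand side: Σy = -11, Σ1/t·y = -85/12.
Normal equations: [[5, 17/12]; [17/12, 21/16]]·[α, β]ᵀ = [-11, -85/12]ᵀ.
Eliminating β: (21/16)·(row 1) − (17/12)·(row 2) gives (41/9)·α = (21/16)·(-11) − (17/12)·(-85/12) = -317/72, so α = -317/328.
Then β = ((-85/12) − (17/12)·(-317/328))/(21/16) = -357/82.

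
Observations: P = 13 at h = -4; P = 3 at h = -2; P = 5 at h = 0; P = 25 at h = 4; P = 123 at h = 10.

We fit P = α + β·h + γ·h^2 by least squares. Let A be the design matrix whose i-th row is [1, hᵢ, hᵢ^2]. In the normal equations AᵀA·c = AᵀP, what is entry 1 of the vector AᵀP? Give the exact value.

169

Entry 1 ↔ basis 1, so (AᵀP)_{1} = Σᵢ Pᵢ = (1)·(13) + (1)·(3) + (1)·(5) + (1)·(25) + (1)·(123) = 169.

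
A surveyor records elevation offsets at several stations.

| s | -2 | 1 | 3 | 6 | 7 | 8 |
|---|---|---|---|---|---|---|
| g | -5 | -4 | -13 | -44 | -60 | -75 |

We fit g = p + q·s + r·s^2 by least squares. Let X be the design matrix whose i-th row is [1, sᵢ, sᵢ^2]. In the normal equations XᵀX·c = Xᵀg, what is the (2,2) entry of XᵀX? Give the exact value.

163

Row 2 ↔ basis s, column 2 ↔ basis s, so (XᵀX)_{2,2} = Σᵢ (s)·(s) = (-2)·(-2) + (1)·(1) + (3)·(3) + (6)·(6) + (7)·(7) + (8)·(8) = 163.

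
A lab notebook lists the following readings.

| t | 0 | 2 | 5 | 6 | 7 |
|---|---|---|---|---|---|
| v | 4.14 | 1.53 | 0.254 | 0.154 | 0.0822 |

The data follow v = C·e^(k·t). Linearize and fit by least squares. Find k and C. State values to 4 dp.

Linearized form: ln v = k·t + ln C. From the 5 transformed points,
XᵀX = [[114.0000, 20.0000]; [20.0000, 5]], rhs = [-34.7166, -3.8939]ᵀ  (here Σt = 20.0000, Σ(t)² = 114.0000, Σln v = -3.8939, Σt·ln v = -34.7166).
Slope k = (n·Σt·ln v − Σt·Σln v)/(n·Σ(t)² − (Σt)²) = (5·-34.7166 − 20.0000·-3.8939)/170.0000 = -0.56297; ln C = (Σln v − k·Σt)/n = 1.47313, so C = exp(1.47313) = 4.36286.

k = -0.5630, C = 4.3629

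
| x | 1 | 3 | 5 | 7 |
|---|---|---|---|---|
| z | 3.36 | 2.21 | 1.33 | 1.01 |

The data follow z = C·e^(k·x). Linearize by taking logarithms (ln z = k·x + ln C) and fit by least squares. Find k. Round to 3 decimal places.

Taking logs, ln z = k·x + ln C, so regress ln z on x.
AᵀA = [[84.0000, 16.0000]; [16.0000, 4]], rhs = [5.0865, 2.3001]ᵀ  (here Σx = 16.0000, Σ(x)² = 84.0000, Σln z = 2.3001, Σx·ln z = 5.0865).
Solving (det = 80.0000): k = -0.20569, ln C = 1.39777.

k = -0.206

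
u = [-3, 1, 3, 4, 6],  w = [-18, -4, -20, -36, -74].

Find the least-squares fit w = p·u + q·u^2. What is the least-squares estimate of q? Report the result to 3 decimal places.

Sums needed: Σu·u = 71, Σu·u^2 = 281, Σu^2·u^2 = 1715.
Moment sums: Σu·w = -598, Σu^2·w = -3586.
So AᵀA·[p, q]ᵀ = Aᵀw: [[71, 281]; [281, 1715]]·[p, q]ᵀ = [-598, -3586]ᵀ.
Δ = 71·1715 − 281² = 42804.
p = ((-598)·1715 − 281·(-3586))/42804 = -1492/3567; q = (71·(-3586) − 281·(-598))/42804 = -7214/3567.

q = -2.022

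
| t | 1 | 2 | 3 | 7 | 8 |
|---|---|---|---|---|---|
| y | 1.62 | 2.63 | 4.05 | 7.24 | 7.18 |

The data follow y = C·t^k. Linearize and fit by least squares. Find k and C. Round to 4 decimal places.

k = 0.7419, C = 1.6433

Taking logs, ln y = k·ln t + ln C, so regress ln y on ln t.
Sums: Σln t = 5.8171, Σ(ln t)² = 9.7980, Σln y = 6.7990, Σln t·ln y = 10.1583.
Normal system: [[9.7980, 5.8171]; [5.8171, 5]]·[k, ln C]ᵀ = [10.1583, 6.7990]ᵀ.
Solving (det = 15.1514): k = 0.74188, ln C = 0.49669, so C = exp(0.49669) = 1.64327.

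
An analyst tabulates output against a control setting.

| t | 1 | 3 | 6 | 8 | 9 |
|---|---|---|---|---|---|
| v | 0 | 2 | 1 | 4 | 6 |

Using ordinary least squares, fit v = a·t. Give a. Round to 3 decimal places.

Setting ∂/∂a … = 0 gives: 191·a = 98.
(Σt·t = 191, Σt·v = 98.)
Hence a = 98 / 191 ≈ 0.513089.

a = 0.513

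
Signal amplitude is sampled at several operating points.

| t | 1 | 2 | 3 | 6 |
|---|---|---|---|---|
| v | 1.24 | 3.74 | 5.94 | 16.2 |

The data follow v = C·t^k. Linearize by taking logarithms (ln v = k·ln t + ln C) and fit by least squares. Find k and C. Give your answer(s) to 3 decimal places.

Taking logs, ln v = k·ln t + ln C, so regress ln v on ln t.
XᵀX = [[4.8978, 3.5835]; [3.5835, 4]], rhs = [7.8618, 6.1009]ᵀ  (here Σln t = 3.5835, Σ(ln t)² = 4.8978, Σln v = 6.1009, Σln t·ln v = 7.8618).
Δ = 4.8978·4 − (3.5835)² = 6.7496; k = (7.8618·4 − 3.5835·6.1009)/6.7496 = 1.42000, ln C = (4.8978·6.1009 − 3.5835·7.8618)/6.7496 = 0.25308, so C = exp(0.25308) = 1.28799.

k = 1.420, C = 1.288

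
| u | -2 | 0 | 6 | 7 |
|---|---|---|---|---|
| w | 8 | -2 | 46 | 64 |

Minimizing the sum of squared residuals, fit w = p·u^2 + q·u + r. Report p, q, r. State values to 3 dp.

p = 1.579, q = -1.608, r = -1.703

The normal system XᵀX·[p, q, r]ᵀ = Xᵀw is [[3713, 551, 89]; [551, 89, 11]; [89, 11, 4]]·[p, q, r]ᵀ = [4824, 708, 116]ᵀ.
Inverting the 3×3 Gram matrix, [p, q, r]ᵀ = [281/178, -1431/890, -758/445]ᵀ.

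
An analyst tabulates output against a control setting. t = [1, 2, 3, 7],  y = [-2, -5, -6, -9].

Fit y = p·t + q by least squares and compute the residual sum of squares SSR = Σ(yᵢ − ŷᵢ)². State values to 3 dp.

Sums needed: Σt·t = 63, Σt = 13, Σ1 = 4.
For Xᵀy: Σt·y = -93, Σy = -22.
Normal equations: [[63, 13]; [13, 4]]·[p, q]ᵀ = [-93, -22]ᵀ.
Determinant 63·4 − 13² = 83.
p = ((-93)·4 − 13·(-22))/83 = -86/83; q = (63·(-22) − 13·(-93))/83 = -177/83.
Residuals: 97/83, -66/83, -63/83, 32/83; SSR = 226/83.

SSR = 2.723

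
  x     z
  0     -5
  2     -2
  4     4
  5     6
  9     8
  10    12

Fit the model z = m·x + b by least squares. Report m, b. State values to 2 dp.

m = 1.57, b = -4.00

From the data, Σx·x = 226, Σx = 30, Σ1 = 6.
Moment sums: Σx·z = 234, Σz = 23.
So AᵀA·[m, b]ᵀ = Aᵀz: [[226, 30]; [30, 6]]·[m, b]ᵀ = [234, 23]ᵀ.
Eliminating b: 6·(row 1) − 30·(row 2) gives 456·m = 6·234 − 30·23 = 714, so m = 119/76.
Then b = (23 − 30·(119/76))/6 = -911/228.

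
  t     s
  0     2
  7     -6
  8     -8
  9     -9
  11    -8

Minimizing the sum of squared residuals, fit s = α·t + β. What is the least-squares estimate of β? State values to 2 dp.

β = 1.40

The normal system MᵀM·[α, β]ᵀ = Mᵀs is [[315, 35]; [35, 5]]·[α, β]ᵀ = [-275, -29]ᵀ.
Eliminating β: 5·(row 1) − 35·(row 2) gives 350·α = 5·(-275) − 35·(-29) = -360, so α = -36/35.
Then β = ((-29) − 35·(-36/35))/5 = 7/5.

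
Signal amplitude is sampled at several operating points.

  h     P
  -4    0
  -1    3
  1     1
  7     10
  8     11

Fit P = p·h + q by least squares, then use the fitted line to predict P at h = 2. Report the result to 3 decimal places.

Forming MᵀM = [[131, 11]; [11, 5]] and MᵀP = [156, 25]ᵀ gives MᵀM·[p, q]ᵀ = MᵀP.
Eliminating q: 5·(row 1) − 11·(row 2) gives 534·p = 5·156 − 11·25 = 505, so p = 505/534.
Then q = (25 − 11·(505/534))/5 = 1559/534.
At h = 2: P̂ = (505/534)·(2) + (1559/534)·(1) = 2569/534.

P̂ = 4.811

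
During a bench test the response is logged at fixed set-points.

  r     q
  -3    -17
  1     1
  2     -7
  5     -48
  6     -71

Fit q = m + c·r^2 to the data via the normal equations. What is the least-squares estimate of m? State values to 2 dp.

m = 1.90

Entries of XᵀX: Σ1 = 5, Σr^2 = 75, Σr^2·r^2 = 2019.
Moment sums: Σq = -142, Σr^2·q = -3936.
So XᵀX·[m, c]ᵀ = Xᵀq: [[5, 75]; [75, 2019]]·[m, c]ᵀ = [-142, -3936]ᵀ.
Δ = 5·2019 − 75² = 4470.
m = ((-142)·2019 − 75·(-3936))/4470 = 1417/745; c = (5·(-3936) − 75·(-142))/4470 = -301/149.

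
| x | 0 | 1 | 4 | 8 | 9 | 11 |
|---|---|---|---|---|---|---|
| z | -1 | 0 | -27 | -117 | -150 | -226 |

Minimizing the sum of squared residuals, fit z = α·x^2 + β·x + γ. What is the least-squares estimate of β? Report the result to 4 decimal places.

Entries of AᵀA: Σx^2·x^2 = 25555, Σx^2·x = 2637, Σx^2 = 283, Σx·x = 283, Σx = 33, Σ1 = 6.
And Σx^2·z = -47416, Σx·z = -4880, Σz = -521.
AᵀA·[α, β, γ]ᵀ = Aᵀz becomes [[25555, 2637, 283]; [2637, 283, 33]; [283, 33, 6]]·[α, β, γ]ᵀ = [-47416, -4880, -521]ᵀ.
Inverting the 3×3 Gram matrix, [α, β, γ]ᵀ = [-212719/107270, 135443/107270, -13151/53635]ᵀ.

β = 1.2626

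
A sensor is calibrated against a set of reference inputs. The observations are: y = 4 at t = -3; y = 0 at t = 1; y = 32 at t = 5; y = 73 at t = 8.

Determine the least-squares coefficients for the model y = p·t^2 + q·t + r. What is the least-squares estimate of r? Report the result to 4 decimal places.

r = -1.1876

Normal-equation sums: Σt^2·t^2 = 4803, Σt^2·t = 611, Σt^2 = 99, Σt·t = 99, Σt = 11, Σ1 = 4.
And Σt^2·y = 5508, Σt·y = 732, Σy = 109.
So AᵀA·[p, q, r]ᵀ = Aᵀy: [[4803, 611, 99]; [611, 99, 11]; [99, 11, 4]]·[p, q, r]ᵀ = [5508, 732, 109]ᵀ.
Inverting the 3×3 Gram matrix, [p, q, r]ᵀ = [2339/2350, 16251/11750, -6977/5875]ᵀ.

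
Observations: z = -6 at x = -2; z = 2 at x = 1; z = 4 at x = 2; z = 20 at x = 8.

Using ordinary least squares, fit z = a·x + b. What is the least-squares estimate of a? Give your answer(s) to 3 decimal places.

a = 2.597

AᵀA·[a, b]ᵀ = Aᵀz reads: 73·a + 9·b = 182;  9·a + 4·b = 20.
(Σx·x = 73, Σx = 9, Σ1 = 4, Σx·z = 182, Σz = 20.)
Δ = 73·4 − 9² = 211.
a = (182·4 − 9·20)/211 = 548/211; b = (73·20 − 9·182)/211 = -178/211.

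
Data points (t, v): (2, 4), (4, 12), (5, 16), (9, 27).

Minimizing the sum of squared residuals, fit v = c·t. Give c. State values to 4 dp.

c = 3.0079

Entries of XᵀX: Σt·t = 126.
For Xᵀv: Σt·v = 379.
XᵀX·[c]ᵀ = Xᵀv becomes [[126]]·[c]ᵀ = [379]ᵀ.
Hence c = 379 / 126 ≈ 3.00794.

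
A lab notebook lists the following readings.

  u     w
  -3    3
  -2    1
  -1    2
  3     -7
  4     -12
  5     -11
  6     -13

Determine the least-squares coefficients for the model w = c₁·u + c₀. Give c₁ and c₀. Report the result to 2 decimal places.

The normal equations are: 100·c₁ + 12·c₀ = -215;  12·c₁ + 7·c₀ = -37.
(Σu·u = 100, Σu = 12, Σ1 = 7, Σu·w = -215, Σw = -37.)
Eliminating c₀: 7·(row 1) − 12·(row 2) gives 556·c₁ = 7·(-215) − 12·(-37) = -1061, so c₁ = -1061/556.
Then c₀ = ((-37) − 12·(-1061/556))/7 = -280/139.

c₁ = -1.91, c₀ = -2.01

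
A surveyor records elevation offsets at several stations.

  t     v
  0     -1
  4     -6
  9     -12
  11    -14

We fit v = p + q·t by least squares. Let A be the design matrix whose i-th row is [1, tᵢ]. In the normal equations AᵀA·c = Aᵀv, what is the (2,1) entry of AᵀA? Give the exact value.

24

Row 2 ↔ basis t, column 1 ↔ basis 1, so (AᵀA)_{2,1} = Σᵢ t = (0)·(1) + (4)·(1) + (9)·(1) + (11)·(1) = 24.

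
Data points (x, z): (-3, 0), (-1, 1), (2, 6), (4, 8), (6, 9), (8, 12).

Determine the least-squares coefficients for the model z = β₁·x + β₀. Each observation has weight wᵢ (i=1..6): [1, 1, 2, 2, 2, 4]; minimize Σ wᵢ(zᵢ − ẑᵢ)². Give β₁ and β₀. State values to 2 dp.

Setting ∂/∂β₁ … = 0 gives: 378·β₁ + 52·β₀ = 579;  52·β₁ + 12·β₀ = 95.
(Σwᵢ·x·x = 378, Σwᵢ·x = 52, Σwᵢ·1 = 12, Σwᵢ·x·z = 579, Σwᵢ·z = 95.)
Eliminating β₀: 12·(row 1) − 52·(row 2) gives 1832·β₁ = 12·579 − 52·95 = 2008, so β₁ = 251/229.
Then β₀ = (95 − 52·(251/229))/12 = 2901/916.

β₁ = 1.10, β₀ = 3.17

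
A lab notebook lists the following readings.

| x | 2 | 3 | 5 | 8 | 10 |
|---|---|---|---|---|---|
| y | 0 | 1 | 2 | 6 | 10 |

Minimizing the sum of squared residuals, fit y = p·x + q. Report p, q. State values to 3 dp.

Forming AᵀA = [[202, 28]; [28, 5]] and Aᵀy = [161, 19]ᵀ gives AᵀA·[p, q]ᵀ = Aᵀy.
det = 202·5 − 28² = 226.
p = (161·5 − 28·19)/226 = 273/226; q = (202·19 − 28·161)/226 = -335/113.

p = 1.208, q = -2.965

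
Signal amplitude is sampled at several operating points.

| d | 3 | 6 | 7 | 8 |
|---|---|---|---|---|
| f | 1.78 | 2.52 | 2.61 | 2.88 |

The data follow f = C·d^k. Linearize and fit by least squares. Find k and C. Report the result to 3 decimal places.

With ln fᵢ as the transformed response and ln dᵢ as the regressor:
Σln d = 6.9157, Σ(ln d)² = 12.5280, Σln f = 3.5180, Σln d·ln f = 6.3559.
Normal system: [[12.5280, 6.9157]; [6.9157, 4]]·[k, ln C]ᵀ = [6.3559, 3.5180]ᵀ.
Slope k = (n·Σln d·ln f − Σln d·Σln f)/(n·Σ(ln d)² − (Σln d)²) = (4·6.3559 − 6.9157·3.5180)/2.2847 = 0.47891; ln C = (Σln f − k·Σln d)/n = 0.05150, so C = exp(0.05150) = 1.05285.

k = 0.479, C = 1.053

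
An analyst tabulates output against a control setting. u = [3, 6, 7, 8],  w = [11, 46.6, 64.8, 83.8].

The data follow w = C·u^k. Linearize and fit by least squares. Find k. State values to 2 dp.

k = 2.08

Linearized form: ln w = k·ln u + ln C. From the 4 transformed points,
XᵀX = [[12.5280, 6.9157]; [6.9157, 4]], rhs = [26.8432, 14.8392]ᵀ  (here Σln u = 6.9157, Σ(ln u)² = 12.5280, Σln w = 14.8392, Σln u·ln w = 26.8432).
Δ = 12.5280·4 − (6.9157)² = 2.2847; k = (26.8432·4 − 6.9157·14.8392)/2.2847 = 2.07852, ln C = (12.5280·14.8392 − 6.9157·26.8432)/2.2847 = 0.11619.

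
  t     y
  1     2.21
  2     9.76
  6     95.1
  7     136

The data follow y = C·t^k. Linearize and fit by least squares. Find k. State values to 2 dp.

Taking logs, ln y = k·ln t + ln C, so regress ln y on ln t.
Over the data: Σln t = 4.4308, Σ(ln t)² = 7.4774, Σln y = 12.5389, Σln t·ln y = 19.3001.
Normal system: [[7.4774, 4.4308]; [4.4308, 4]]·[k, ln C]ᵀ = [19.3001, 12.5389]ᵀ.
Δ = 7.4774·4 − (4.4308)² = 10.2775; k = (19.3001·4 − 4.4308·12.5389)/10.2775 = 2.10586, ln C = (7.4774·12.5389 − 4.4308·19.3001)/10.2775 = 0.80205.

k = 2.11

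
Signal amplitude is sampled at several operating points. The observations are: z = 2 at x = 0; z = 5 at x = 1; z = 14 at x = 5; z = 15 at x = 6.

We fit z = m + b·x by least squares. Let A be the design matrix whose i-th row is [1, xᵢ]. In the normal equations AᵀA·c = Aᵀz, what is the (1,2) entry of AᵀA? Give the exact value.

12

Row 1 ↔ basis 1, column 2 ↔ basis x, so (AᵀA)_{1,2} = Σᵢ x = (1)·(0) + (1)·(1) + (1)·(5) + (1)·(6) = 12.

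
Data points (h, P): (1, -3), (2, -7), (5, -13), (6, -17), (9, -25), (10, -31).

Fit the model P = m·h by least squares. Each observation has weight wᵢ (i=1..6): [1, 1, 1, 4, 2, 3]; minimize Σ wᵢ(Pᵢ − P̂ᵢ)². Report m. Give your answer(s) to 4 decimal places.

m = -2.9403

The normal system XᵀWX·[m]ᵀ = XᵀWP is [[636]]·[m]ᵀ = [-1870]ᵀ.
m = (-1870)/636 = -2.94025.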